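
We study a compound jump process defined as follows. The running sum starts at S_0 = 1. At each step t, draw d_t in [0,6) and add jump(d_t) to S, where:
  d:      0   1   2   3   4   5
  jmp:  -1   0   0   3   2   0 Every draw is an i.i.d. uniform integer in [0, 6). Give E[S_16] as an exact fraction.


Outcome values over d=0..5: [-1, 0, 0, 3, 2, 0]
Σy = 4, Σy² = 14, M = 6
μ = 4/6 = 2/3,  σ² = 14/6 − (2/3)² = 17/9
E[S_16] = 1 + 16·(2/3) = 35/3

35/3


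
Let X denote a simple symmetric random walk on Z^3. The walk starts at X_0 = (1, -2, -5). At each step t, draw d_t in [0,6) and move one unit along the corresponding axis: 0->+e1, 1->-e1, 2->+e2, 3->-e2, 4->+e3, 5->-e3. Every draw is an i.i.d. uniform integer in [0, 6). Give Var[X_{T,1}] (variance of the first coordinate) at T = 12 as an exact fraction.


Outcome values over d=0..5: [1, -1, 0, 0, 0, 0]
Σy = 0, Σy² = 2, M = 6
μ = 0/6 = 0,  σ² = 2/6 − (0)² = 1/3
Independent increments: Var[X_12] = 12·σ² = 12·(1/3) = 4

4


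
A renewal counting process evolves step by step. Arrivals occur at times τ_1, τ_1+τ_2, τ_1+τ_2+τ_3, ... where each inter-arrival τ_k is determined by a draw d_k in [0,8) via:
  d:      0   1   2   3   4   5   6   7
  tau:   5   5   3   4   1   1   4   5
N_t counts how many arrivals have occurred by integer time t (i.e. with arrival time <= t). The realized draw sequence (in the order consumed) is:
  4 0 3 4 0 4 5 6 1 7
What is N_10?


3

draw d_1=4: τ_1=1, arrival time A_1=1
draw d_2=0: τ_2=5, arrival time A_2=6
draw d_3=3: τ_3=4, arrival time A_3=10
draw d_4=4: τ_4=1, arrival time A_4=11
draw d_5=0: τ_5=5, arrival time A_5=16
draw d_6=4: τ_6=1, arrival time A_6=17
draw d_7=5: τ_7=1, arrival time A_7=18
draw d_8=6: τ_8=4, arrival time A_8=22
draw d_9=1: τ_9=5, arrival time A_9=27
draw d_10=7: τ_10=5, arrival time A_10=32
N_t over t=0..10: 0:0 1:1 2:1 3:1 4:1 5:1 6:2 7:2 8:2 9:2 10:3


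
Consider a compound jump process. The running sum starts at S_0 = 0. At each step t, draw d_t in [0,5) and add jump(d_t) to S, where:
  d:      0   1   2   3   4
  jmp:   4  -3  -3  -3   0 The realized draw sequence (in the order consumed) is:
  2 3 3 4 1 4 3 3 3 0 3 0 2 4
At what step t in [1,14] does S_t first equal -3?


t=0: S=0, d=2, jump=-3, S_1=-3
t=1: S=-3, d=3, jump=-3, S_2=-6
t=2: S=-6, d=3, jump=-3, S_3=-9
t=3: S=-9, d=4, jump=0, S_4=-9
t=4: S=-9, d=1, jump=-3, S_5=-12
t=5: S=-12, d=4, jump=0, S_6=-12
t=6: S=-12, d=3, jump=-3, S_7=-15
t=7: S=-15, d=3, jump=-3, S_8=-18
t=8: S=-18, d=3, jump=-3, S_9=-21
t=9: S=-21, d=0, jump=4, S_10=-17
t=10: S=-17, d=3, jump=-3, S_11=-20
t=11: S=-20, d=0, jump=4, S_12=-16
t=12: S=-16, d=2, jump=-3, S_13=-19
t=13: S=-19, d=4, jump=0, S_14=-19

1


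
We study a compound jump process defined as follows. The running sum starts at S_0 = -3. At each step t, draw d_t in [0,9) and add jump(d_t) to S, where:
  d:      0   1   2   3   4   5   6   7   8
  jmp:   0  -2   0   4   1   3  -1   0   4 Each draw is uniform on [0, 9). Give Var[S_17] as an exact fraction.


646/9

Outcome values over d=0..8: [0, -2, 0, 4, 1, 3, -1, 0, 4]
Σy = 9, Σy² = 47, M = 9
μ = 9/9 = 1,  σ² = 47/9 − (1)² = 38/9
Independent increments: Var[S_17] = 17·σ² = 17·(38/9) = 646/9


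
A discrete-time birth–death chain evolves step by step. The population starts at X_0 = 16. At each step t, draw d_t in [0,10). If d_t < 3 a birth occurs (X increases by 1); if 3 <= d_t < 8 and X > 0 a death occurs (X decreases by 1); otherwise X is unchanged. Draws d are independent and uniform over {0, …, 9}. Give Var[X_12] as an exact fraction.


228/25

X can drop by at most 1 per step and X_0 = 16 > T = 12, so X_t >= 16 − t >= 4 > 0 for every t <= 12: the floor at 0 (the 'and X > 0' condition) never binds. Hence X_12 = X_0 + Σ_{t<12} Y_t with i.i.d. increments Y_t = y(d_t) ∈ {+1, −1, 0}.
Outcome values over d=0..9: [1, 1, 1, -1, -1, -1, -1, -1, 0, 0]
Σy = -2, Σy² = 8, M = 10
μ = -2/10 = -1/5,  σ² = 8/10 − (-1/5)² = 19/25
Independent increments: Var[X_12] = 12·σ² = 12·(19/25) = 228/25


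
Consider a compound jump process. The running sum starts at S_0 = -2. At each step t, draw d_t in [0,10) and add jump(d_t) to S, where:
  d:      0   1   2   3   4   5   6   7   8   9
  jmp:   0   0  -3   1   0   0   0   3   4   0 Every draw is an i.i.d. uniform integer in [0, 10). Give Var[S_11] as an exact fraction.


Outcome values over d=0..9: [0, 0, -3, 1, 0, 0, 0, 3, 4, 0]
Σy = 5, Σy² = 35, M = 10
μ = 5/10 = 1/2,  σ² = 35/10 − (1/2)² = 13/4
Independent increments: Var[S_11] = 11·σ² = 11·(13/4) = 143/4

143/4


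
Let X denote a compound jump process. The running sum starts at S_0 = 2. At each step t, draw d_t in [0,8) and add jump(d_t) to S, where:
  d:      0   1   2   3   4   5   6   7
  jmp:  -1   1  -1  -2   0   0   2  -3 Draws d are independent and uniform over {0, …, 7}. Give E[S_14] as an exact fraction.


Outcome values over d=0..7: [-1, 1, -1, -2, 0, 0, 2, -3]
Σy = -4, Σy² = 20, M = 8
μ = -4/8 = -1/2,  σ² = 20/8 − (-1/2)² = 9/4
E[S_14] = 2 + 14·(-1/2) = -5

-5


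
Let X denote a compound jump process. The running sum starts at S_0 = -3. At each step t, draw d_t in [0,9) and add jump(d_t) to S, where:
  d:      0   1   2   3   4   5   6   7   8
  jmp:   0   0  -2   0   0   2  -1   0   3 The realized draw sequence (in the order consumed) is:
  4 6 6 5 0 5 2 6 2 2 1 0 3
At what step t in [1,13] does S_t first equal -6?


9

t=0: S=-3, d=4, jump=0, S_1=-3
t=1: S=-3, d=6, jump=-1, S_2=-4
t=2: S=-4, d=6, jump=-1, S_3=-5
t=3: S=-5, d=5, jump=2, S_4=-3
t=4: S=-3, d=0, jump=0, S_5=-3
t=5: S=-3, d=5, jump=2, S_6=-1
t=6: S=-1, d=2, jump=-2, S_7=-3
t=7: S=-3, d=6, jump=-1, S_8=-4
t=8: S=-4, d=2, jump=-2, S_9=-6
t=9: S=-6, d=2, jump=-2, S_10=-8
t=10: S=-8, d=1, jump=0, S_11=-8
t=11: S=-8, d=0, jump=0, S_12=-8
t=12: S=-8, d=3, jump=0, S_13=-8


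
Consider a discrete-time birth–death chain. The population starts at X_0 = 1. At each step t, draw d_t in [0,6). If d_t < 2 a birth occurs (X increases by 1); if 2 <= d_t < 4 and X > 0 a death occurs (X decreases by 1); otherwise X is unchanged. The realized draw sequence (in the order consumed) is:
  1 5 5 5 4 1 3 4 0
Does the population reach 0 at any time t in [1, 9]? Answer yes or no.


no

t=0: X=1, d=1 → birth, X_1=2
t=1: X=2, d=5 → hold, X_2=2
t=2: X=2, d=5 → hold, X_3=2
t=3: X=2, d=5 → hold, X_4=2
t=4: X=2, d=4 → hold, X_5=2
t=5: X=2, d=1 → birth, X_6=3
t=6: X=3, d=3 → death, X_7=2
t=7: X=2, d=4 → hold, X_8=2
t=8: X=2, d=0 → birth, X_9=3


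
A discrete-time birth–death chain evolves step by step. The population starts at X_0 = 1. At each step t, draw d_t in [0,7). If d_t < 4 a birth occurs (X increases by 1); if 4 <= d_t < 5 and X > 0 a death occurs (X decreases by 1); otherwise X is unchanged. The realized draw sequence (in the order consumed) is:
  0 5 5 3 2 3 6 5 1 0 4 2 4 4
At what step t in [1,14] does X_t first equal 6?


9

t=0: X=1, d=0 → birth, X_1=2
t=1: X=2, d=5 → hold, X_2=2
t=2: X=2, d=5 → hold, X_3=2
t=3: X=2, d=3 → birth, X_4=3
t=4: X=3, d=2 → birth, X_5=4
t=5: X=4, d=3 → birth, X_6=5
t=6: X=5, d=6 → hold, X_7=5
t=7: X=5, d=5 → hold, X_8=5
t=8: X=5, d=1 → birth, X_9=6
t=9: X=6, d=0 → birth, X_10=7
t=10: X=7, d=4 → death, X_11=6
t=11: X=6, d=2 → birth, X_12=7
t=12: X=7, d=4 → death, X_13=6
t=13: X=6, d=4 → death, X_14=5


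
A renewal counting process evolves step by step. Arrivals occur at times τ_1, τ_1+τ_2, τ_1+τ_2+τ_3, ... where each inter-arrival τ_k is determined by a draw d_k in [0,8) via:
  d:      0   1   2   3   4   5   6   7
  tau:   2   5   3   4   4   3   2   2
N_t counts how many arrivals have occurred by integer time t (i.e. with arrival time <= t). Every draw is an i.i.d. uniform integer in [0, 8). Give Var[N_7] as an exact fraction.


94191/262144

Inter-arrival values over d=0..7: [2, 5, 3, 4, 4, 3, 2, 2]
Each d has probability 1/8, so the pmf of τ is: f(2) = 3/8, f(3) = 1/4, f(4) = 1/4, f(5) = 1/8
Let p_n(j) = P(N_n = j), with p_0 = [1]. Condition on τ_1: p_n(0) = P(τ > n), and for j >= 1, p_n(j) = Σ_{k<=n} f(k)·p_{n−k}(j−1)
p_1 = [1]  (j = 0)
p_2 = [5/8, 3/8]  (j = 0..1)
p_3 = [3/8, 5/8]  (j = 0..1)
p_4 = [1/8, 47/64, 9/64]  (j = 0..2)
p_5 = [0, 43/64, 21/64]  (j = 0..2)
p_6 = [0, 27/64, 269/512, 27/512]  (j = 0..3)
p_7 = [0, 13/64, 327/512, 81/512]  (j = 0..3)
E[N_7] = Σ j·p_7(j) = 1001/512;  E[N_7²] = Σ j²·p_7(j) = 2141/512
Var[N_7] = 2141/512 − (1001/512)² = 94191/262144


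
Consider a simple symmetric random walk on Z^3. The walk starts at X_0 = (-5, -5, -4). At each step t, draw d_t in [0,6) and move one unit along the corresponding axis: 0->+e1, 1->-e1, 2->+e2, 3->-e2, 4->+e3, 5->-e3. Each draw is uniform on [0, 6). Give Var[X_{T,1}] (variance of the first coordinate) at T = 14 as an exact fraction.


14/3

Outcome values over d=0..5: [1, -1, 0, 0, 0, 0]
Σy = 0, Σy² = 2, M = 6
μ = 0/6 = 0,  σ² = 2/6 − (0)² = 1/3
Independent increments: Var[X_14] = 14·σ² = 14·(1/3) = 14/3


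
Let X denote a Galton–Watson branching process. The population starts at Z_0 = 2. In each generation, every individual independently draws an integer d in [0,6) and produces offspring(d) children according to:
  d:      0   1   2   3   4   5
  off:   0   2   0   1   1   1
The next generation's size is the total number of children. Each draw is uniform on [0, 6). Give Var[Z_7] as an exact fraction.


53606046875/39182082048

Outcome values over d=0..5: [0, 2, 0, 1, 1, 1]
Σy = 5, Σy² = 7, M = 6
μ = 5/6 = 5/6,  σ² = 7/6 − (5/6)² = 17/36
V_0 = 0, E_0 = 2
V_1 = 17/36·E_0 + (5/6)²·V_0 = 17/18;  E_1 = 5/3
V_2 = 17/36·E_1 + (5/6)²·V_1 = 935/648;  E_2 = 25/18
V_3 = 17/36·E_2 + (5/6)²·V_2 = 38675/23328;  E_3 = 125/108
V_4 = 17/36·E_3 + (5/6)²·V_3 = 1425875/839808;  E_4 = 625/648
V_5 = 17/36·E_4 + (5/6)²·V_4 = 49416875/30233088;  E_5 = 3125/3888
V_6 = 17/36·E_5 + (5/6)²·V_5 = 1648521875/1088391168;  E_6 = 15625/23328
V_7 = 17/36·E_6 + (5/6)²·V_6 = 53606046875/39182082048;  E_7 = 78125/139968


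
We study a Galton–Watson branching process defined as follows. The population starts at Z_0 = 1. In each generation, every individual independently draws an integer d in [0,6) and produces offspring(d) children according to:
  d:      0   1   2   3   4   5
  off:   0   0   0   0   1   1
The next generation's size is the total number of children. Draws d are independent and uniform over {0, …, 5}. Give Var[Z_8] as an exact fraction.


6560/43046721

Outcome values over d=0..5: [0, 0, 0, 0, 1, 1]
Σy = 2, Σy² = 2, M = 6
μ = 2/6 = 1/3,  σ² = 2/6 − (1/3)² = 2/9
V_0 = 0, E_0 = 1
V_1 = 2/9·E_0 + (1/3)²·V_0 = 2/9;  E_1 = 1/3
V_2 = 2/9·E_1 + (1/3)²·V_1 = 8/81;  E_2 = 1/9
V_3 = 2/9·E_2 + (1/3)²·V_2 = 26/729;  E_3 = 1/27
V_4 = 2/9·E_3 + (1/3)²·V_3 = 80/6561;  E_4 = 1/81
V_5 = 2/9·E_4 + (1/3)²·V_4 = 242/59049;  E_5 = 1/243
V_6 = 2/9·E_5 + (1/3)²·V_5 = 728/531441;  E_6 = 1/729
V_7 = 2/9·E_6 + (1/3)²·V_6 = 2186/4782969;  E_7 = 1/2187
V_8 = 2/9·E_7 + (1/3)²·V_7 = 6560/43046721;  E_8 = 1/6561


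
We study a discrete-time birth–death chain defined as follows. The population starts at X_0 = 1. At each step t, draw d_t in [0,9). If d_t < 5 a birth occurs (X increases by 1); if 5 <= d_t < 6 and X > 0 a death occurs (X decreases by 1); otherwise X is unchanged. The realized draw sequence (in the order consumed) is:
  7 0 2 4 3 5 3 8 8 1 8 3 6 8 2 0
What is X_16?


t=0: X=1, d=7 → hold, X_1=1
t=1: X=1, d=0 → birth, X_2=2
t=2: X=2, d=2 → birth, X_3=3
t=3: X=3, d=4 → birth, X_4=4
t=4: X=4, d=3 → birth, X_5=5
t=5: X=5, d=5 → death, X_6=4
t=6: X=4, d=3 → birth, X_7=5
t=7: X=5, d=8 → hold, X_8=5
t=8: X=5, d=8 → hold, X_9=5
t=9: X=5, d=1 → birth, X_10=6
t=10: X=6, d=8 → hold, X_11=6
t=11: X=6, d=3 → birth, X_12=7
t=12: X=7, d=6 → hold, X_13=7
t=13: X=7, d=8 → hold, X_14=7
t=14: X=7, d=2 → birth, X_15=8
t=15: X=8, d=0 → birth, X_16=9

9


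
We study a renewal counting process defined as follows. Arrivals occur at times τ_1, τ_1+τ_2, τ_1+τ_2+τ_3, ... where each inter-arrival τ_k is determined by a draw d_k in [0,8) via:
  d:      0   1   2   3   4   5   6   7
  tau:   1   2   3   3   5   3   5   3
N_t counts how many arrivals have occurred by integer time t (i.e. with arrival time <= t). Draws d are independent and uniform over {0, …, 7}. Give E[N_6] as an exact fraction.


Inter-arrival values over d=0..7: [1, 2, 3, 3, 5, 3, 5, 3]
Each d has probability 1/8, so the pmf of τ is: f(1) = 1/8, f(2) = 1/8, f(3) = 1/2, f(5) = 1/4
Renewal equation for m(n) = E[N_n]: condition on τ_1 = k (if k <= n, one arrival plus a fresh copy on the remaining n−k steps): m(n) = F(n) + Σ_{k<=n} f(k)·m(n−k), where F(n) = P(τ <= n) and m(0) = 0
m(1) = F(1) = 1/8
m(2) = F(2) + f(1)·m(1) = 1/4 + 1/8·1/8 = 17/64
m(3) = F(3) + f(1)·m(2) + f(2)·m(1) = 3/4 + 1/8·17/64 + 1/8·1/8 = 409/512
m(4) = F(4) + f(1)·m(3) + f(2)·m(2) + f(3)·m(1) = 3/4 + 1/8·409/512 + 1/8·17/64 + 1/2·1/8 = 3873/4096
m(5) = F(5) + f(1)·m(4) + f(2)·m(3) + f(3)·m(2) = 1 + 1/8·3873/4096 + 1/8·409/512 + 1/2·17/64 = 44265/32768
m(6) = F(6) + f(1)·m(5) + f(2)·m(4) + f(3)·m(3) + f(5)·m(1) = 1 + 1/8·44265/32768 + 1/8·3873/4096 + 1/2·409/512 + 1/4·1/8 = 450289/262144
E[N_6] = m(6) = 450289/262144

450289/262144


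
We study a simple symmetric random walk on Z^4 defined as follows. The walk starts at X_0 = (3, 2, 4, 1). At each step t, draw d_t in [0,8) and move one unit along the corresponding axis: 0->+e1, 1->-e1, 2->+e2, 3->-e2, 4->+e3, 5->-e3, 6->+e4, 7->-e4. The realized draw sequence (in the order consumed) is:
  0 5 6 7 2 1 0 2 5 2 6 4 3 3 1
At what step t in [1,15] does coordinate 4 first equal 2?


3

t=0: X=(3, 2, 4, 1), d=0 → +e1, X_1=(4, 2, 4, 1)
t=1: X=(4, 2, 4, 1), d=5 → -e3, X_2=(4, 2, 3, 1)
t=2: X=(4, 2, 3, 1), d=6 → +e4, X_3=(4, 2, 3, 2)
t=3: X=(4, 2, 3, 2), d=7 → -e4, X_4=(4, 2, 3, 1)
t=4: X=(4, 2, 3, 1), d=2 → +e2, X_5=(4, 3, 3, 1)
t=5: X=(4, 3, 3, 1), d=1 → -e1, X_6=(3, 3, 3, 1)
t=6: X=(3, 3, 3, 1), d=0 → +e1, X_7=(4, 3, 3, 1)
t=7: X=(4, 3, 3, 1), d=2 → +e2, X_8=(4, 4, 3, 1)
t=8: X=(4, 4, 3, 1), d=5 → -e3, X_9=(4, 4, 2, 1)
t=9: X=(4, 4, 2, 1), d=2 → +e2, X_10=(4, 5, 2, 1)
t=10: X=(4, 5, 2, 1), d=6 → +e4, X_11=(4, 5, 2, 2)
t=11: X=(4, 5, 2, 2), d=4 → +e3, X_12=(4, 5, 3, 2)
t=12: X=(4, 5, 3, 2), d=3 → -e2, X_13=(4, 4, 3, 2)
t=13: X=(4, 4, 3, 2), d=3 → -e2, X_14=(4, 3, 3, 2)
t=14: X=(4, 3, 3, 2), d=1 → -e1, X_15=(3, 3, 3, 2)


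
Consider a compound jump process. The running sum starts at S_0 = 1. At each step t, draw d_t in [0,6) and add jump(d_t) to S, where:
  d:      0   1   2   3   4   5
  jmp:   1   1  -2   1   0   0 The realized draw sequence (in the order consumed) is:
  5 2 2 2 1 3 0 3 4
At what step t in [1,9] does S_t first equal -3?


t=0: S=1, d=5, jump=0, S_1=1
t=1: S=1, d=2, jump=-2, S_2=-1
t=2: S=-1, d=2, jump=-2, S_3=-3
t=3: S=-3, d=2, jump=-2, S_4=-5
t=4: S=-5, d=1, jump=1, S_5=-4
t=5: S=-4, d=3, jump=1, S_6=-3
t=6: S=-3, d=0, jump=1, S_7=-2
t=7: S=-2, d=3, jump=1, S_8=-1
t=8: S=-1, d=4, jump=0, S_9=-1

3


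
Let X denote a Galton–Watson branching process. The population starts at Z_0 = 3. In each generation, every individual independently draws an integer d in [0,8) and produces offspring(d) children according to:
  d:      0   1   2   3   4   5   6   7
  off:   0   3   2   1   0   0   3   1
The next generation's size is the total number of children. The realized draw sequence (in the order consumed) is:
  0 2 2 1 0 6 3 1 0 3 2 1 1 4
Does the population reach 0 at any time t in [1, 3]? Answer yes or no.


no

gen 0: Z_0=3, draws=[0, 2, 2], offspring=[0, 2, 2], Z_1=4
gen 1: Z_1=4, draws=[1, 0, 6, 3], offspring=[3, 0, 3, 1], Z_2=7
gen 2: Z_2=7, draws=[1, 0, 3, 2, 1, 1, 4], offspring=[3, 0, 1, 2, 3, 3, 0], Z_3=12


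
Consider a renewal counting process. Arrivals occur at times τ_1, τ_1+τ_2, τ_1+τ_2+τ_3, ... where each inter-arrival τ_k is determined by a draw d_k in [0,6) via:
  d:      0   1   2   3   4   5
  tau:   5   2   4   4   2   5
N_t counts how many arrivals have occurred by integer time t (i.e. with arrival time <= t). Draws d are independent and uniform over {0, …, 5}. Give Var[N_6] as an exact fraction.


Inter-arrival values over d=0..5: [5, 2, 4, 4, 2, 5]
Each d has probability 1/6, so the pmf of τ is: f(2) = 1/3, f(4) = 1/3, f(5) = 1/3
Let p_n(j) = P(N_n = j), with p_0 = [1]. Condition on τ_1: p_n(0) = P(τ > n), and for j >= 1, p_n(j) = Σ_{k<=n} f(k)·p_{n−k}(j−1)
p_1 = [1]  (j = 0)
p_2 = [2/3, 1/3]  (j = 0..1)
p_3 = [2/3, 1/3]  (j = 0..1)
p_4 = [1/3, 5/9, 1/9]  (j = 0..2)
p_5 = [0, 8/9, 1/9]  (j = 0..2)
p_6 = [0, 2/3, 8/27, 1/27]  (j = 0..3)
E[N_6] = Σ j·p_6(j) = 37/27;  E[N_6²] = Σ j²·p_6(j) = 59/27
Var[N_6] = 59/27 − (37/27)² = 224/729

224/729


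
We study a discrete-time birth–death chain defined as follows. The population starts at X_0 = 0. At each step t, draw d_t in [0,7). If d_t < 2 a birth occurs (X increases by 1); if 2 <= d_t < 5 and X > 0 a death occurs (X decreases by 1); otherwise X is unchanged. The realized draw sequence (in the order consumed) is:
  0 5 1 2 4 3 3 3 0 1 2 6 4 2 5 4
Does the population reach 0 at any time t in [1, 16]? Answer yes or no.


t=0: X=0, d=0 → birth, X_1=1
t=1: X=1, d=5 → hold, X_2=1
t=2: X=1, d=1 → birth, X_3=2
t=3: X=2, d=2 → death, X_4=1
t=4: X=1, d=4 → death, X_5=0
t=5: X=0, d=3 → hold, X_6=0
t=6: X=0, d=3 → hold, X_7=0
t=7: X=0, d=3 → hold, X_8=0
t=8: X=0, d=0 → birth, X_9=1
t=9: X=1, d=1 → birth, X_10=2
t=10: X=2, d=2 → death, X_11=1
t=11: X=1, d=6 → hold, X_12=1
t=12: X=1, d=4 → death, X_13=0
t=13: X=0, d=2 → hold, X_14=0
t=14: X=0, d=5 → hold, X_15=0
t=15: X=0, d=4 → hold, X_16=0

yes


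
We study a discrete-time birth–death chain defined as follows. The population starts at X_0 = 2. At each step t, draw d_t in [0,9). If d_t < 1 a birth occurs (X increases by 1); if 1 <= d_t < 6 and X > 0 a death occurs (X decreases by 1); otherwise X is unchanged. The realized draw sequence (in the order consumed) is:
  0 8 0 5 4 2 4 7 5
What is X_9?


0

t=0: X=2, d=0 → birth, X_1=3
t=1: X=3, d=8 → hold, X_2=3
t=2: X=3, d=0 → birth, X_3=4
t=3: X=4, d=5 → death, X_4=3
t=4: X=3, d=4 → death, X_5=2
t=5: X=2, d=2 → death, X_6=1
t=6: X=1, d=4 → death, X_7=0
t=7: X=0, d=7 → hold, X_8=0
t=8: X=0, d=5 → hold, X_9=0


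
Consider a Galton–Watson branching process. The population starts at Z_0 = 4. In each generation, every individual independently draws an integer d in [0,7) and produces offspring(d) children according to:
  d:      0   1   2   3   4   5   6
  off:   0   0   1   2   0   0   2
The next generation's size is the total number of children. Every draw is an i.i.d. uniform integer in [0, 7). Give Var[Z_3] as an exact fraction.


Outcome values over d=0..6: [0, 0, 1, 2, 0, 0, 2]
Σy = 5, Σy² = 9, M = 7
μ = 5/7 = 5/7,  σ² = 9/7 − (5/7)² = 38/49
V_0 = 0, E_0 = 4
V_1 = 38/49·E_0 + (5/7)²·V_0 = 152/49;  E_1 = 20/7
V_2 = 38/49·E_1 + (5/7)²·V_1 = 9120/2401;  E_2 = 100/49
V_3 = 38/49·E_2 + (5/7)²·V_2 = 414200/117649;  E_3 = 500/343

414200/117649


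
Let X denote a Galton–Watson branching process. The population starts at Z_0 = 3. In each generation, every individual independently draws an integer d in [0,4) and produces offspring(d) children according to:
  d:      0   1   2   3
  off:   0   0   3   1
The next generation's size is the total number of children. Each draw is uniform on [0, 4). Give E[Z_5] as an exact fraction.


Outcome values over d=0..3: [0, 0, 3, 1]
Σy = 4, Σy² = 10, M = 4
μ = 4/4 = 1,  σ² = 10/4 − (1)² = 3/2
E[Z_0] = 3
E[Z_1] = 1·E[Z_0] = 3
E[Z_2] = 1·E[Z_1] = 3
E[Z_3] = 1·E[Z_2] = 3
E[Z_4] = 1·E[Z_3] = 3
E[Z_5] = 1·E[Z_4] = 3

3


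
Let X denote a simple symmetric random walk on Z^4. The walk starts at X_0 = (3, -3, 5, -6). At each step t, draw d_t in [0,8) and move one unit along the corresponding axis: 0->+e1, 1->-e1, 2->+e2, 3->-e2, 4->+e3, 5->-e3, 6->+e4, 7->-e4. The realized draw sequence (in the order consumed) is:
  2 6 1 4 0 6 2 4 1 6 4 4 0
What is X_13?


t=0: X=(3, -3, 5, -6), d=2 → +e2, X_1=(3, -2, 5, -6)
t=1: X=(3, -2, 5, -6), d=6 → +e4, X_2=(3, -2, 5, -5)
t=2: X=(3, -2, 5, -5), d=1 → -e1, X_3=(2, -2, 5, -5)
t=3: X=(2, -2, 5, -5), d=4 → +e3, X_4=(2, -2, 6, -5)
t=4: X=(2, -2, 6, -5), d=0 → +e1, X_5=(3, -2, 6, -5)
t=5: X=(3, -2, 6, -5), d=6 → +e4, X_6=(3, -2, 6, -4)
t=6: X=(3, -2, 6, -4), d=2 → +e2, X_7=(3, -1, 6, -4)
t=7: X=(3, -1, 6, -4), d=4 → +e3, X_8=(3, -1, 7, -4)
t=8: X=(3, -1, 7, -4), d=1 → -e1, X_9=(2, -1, 7, -4)
t=9: X=(2, -1, 7, -4), d=6 → +e4, X_10=(2, -1, 7, -3)
t=10: X=(2, -1, 7, -3), d=4 → +e3, X_11=(2, -1, 8, -3)
t=11: X=(2, -1, 8, -3), d=4 → +e3, X_12=(2, -1, 9, -3)
t=12: X=(2, -1, 9, -3), d=0 → +e1, X_13=(3, -1, 9, -3)

(3, -1, 9, -3)


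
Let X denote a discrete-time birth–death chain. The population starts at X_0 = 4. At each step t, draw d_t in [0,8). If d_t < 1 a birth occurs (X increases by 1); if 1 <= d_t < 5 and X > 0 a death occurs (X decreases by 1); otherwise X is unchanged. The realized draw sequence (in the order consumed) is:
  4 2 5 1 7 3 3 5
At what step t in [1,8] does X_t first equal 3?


1

t=0: X=4, d=4 → death, X_1=3
t=1: X=3, d=2 → death, X_2=2
t=2: X=2, d=5 → hold, X_3=2
t=3: X=2, d=1 → death, X_4=1
t=4: X=1, d=7 → hold, X_5=1
t=5: X=1, d=3 → death, X_6=0
t=6: X=0, d=3 → hold, X_7=0
t=7: X=0, d=5 → hold, X_8=0


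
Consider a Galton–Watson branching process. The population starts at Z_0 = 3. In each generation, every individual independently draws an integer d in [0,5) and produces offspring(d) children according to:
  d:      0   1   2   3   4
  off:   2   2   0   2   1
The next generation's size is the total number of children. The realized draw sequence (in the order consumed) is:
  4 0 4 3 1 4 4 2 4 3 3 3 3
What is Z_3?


gen 0: Z_0=3, draws=[4, 0, 4], offspring=[1, 2, 1], Z_1=4
gen 1: Z_1=4, draws=[3, 1, 4, 4], offspring=[2, 2, 1, 1], Z_2=6
gen 2: Z_2=6, draws=[2, 4, 3, 3, 3, 3], offspring=[0, 1, 2, 2, 2, 2], Z_3=9

9


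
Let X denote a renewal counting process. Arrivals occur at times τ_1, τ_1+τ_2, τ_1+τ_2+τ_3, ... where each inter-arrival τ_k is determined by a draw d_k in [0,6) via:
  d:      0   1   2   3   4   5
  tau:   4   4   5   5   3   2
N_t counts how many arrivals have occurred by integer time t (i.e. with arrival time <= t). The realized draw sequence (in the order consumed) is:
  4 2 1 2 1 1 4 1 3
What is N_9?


2

draw d_1=4: τ_1=3, arrival time A_1=3
draw d_2=2: τ_2=5, arrival time A_2=8
draw d_3=1: τ_3=4, arrival time A_3=12
draw d_4=2: τ_4=5, arrival time A_4=17
draw d_5=1: τ_5=4, arrival time A_5=21
draw d_6=1: τ_6=4, arrival time A_6=25
draw d_7=4: τ_7=3, arrival time A_7=28
draw d_8=1: τ_8=4, arrival time A_8=32
draw d_9=3: τ_9=5, arrival time A_9=37
N_t over t=0..9: 0:0 1:0 2:0 3:1 4:1 5:1 6:1 7:1 8:2 9:2


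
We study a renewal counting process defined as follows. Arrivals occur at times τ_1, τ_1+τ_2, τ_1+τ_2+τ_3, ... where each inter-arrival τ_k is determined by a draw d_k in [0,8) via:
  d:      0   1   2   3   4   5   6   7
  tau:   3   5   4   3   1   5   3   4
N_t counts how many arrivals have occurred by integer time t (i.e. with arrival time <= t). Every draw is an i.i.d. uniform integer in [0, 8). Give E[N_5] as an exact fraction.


39049/32768

Inter-arrival values over d=0..7: [3, 5, 4, 3, 1, 5, 3, 4]
Each d has probability 1/8, so the pmf of τ is: f(1) = 1/8, f(3) = 3/8, f(4) = 1/4, f(5) = 1/4
Renewal equation for m(n) = E[N_n]: condition on τ_1 = k (if k <= n, one arrival plus a fresh copy on the remaining n−k steps): m(n) = F(n) + Σ_{k<=n} f(k)·m(n−k), where F(n) = P(τ <= n) and m(0) = 0
m(1) = F(1) = 1/8
m(2) = F(2) + f(1)·m(1) = 1/8 + 1/8·1/8 = 9/64
m(3) = F(3) + f(1)·m(2) = 1/2 + 1/8·9/64 = 265/512
m(4) = F(4) + f(1)·m(3) + f(3)·m(1) = 3/4 + 1/8·265/512 + 3/8·1/8 = 3529/4096
m(5) = F(5) + f(1)·m(4) + f(3)·m(2) + f(4)·m(1) = 1 + 1/8·3529/4096 + 3/8·9/64 + 1/4·1/8 = 39049/32768
E[N_5] = m(5) = 39049/32768


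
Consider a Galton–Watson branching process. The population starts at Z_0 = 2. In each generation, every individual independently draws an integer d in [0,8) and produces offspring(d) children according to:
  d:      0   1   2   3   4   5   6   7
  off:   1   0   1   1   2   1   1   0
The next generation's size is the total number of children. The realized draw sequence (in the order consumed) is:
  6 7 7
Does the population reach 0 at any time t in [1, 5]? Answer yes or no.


gen 0: Z_0=2, draws=[6, 7], offspring=[1, 0], Z_1=1
gen 1: Z_1=1, draws=[7], offspring=[0], Z_2=0
gen 2: Z_2=0, draws=[], offspring=[], Z_3=0
gen 3: Z_3=0, draws=[], offspring=[], Z_4=0
gen 4: Z_4=0, draws=[], offspring=[], Z_5=0

yes


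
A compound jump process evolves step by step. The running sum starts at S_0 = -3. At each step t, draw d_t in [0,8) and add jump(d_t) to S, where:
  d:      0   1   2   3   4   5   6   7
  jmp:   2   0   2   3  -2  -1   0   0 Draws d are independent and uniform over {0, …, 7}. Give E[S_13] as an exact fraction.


7/2

Outcome values over d=0..7: [2, 0, 2, 3, -2, -1, 0, 0]
Σy = 4, Σy² = 22, M = 8
μ = 4/8 = 1/2,  σ² = 22/8 − (1/2)² = 5/2
E[S_13] = -3 + 13·(1/2) = 7/2


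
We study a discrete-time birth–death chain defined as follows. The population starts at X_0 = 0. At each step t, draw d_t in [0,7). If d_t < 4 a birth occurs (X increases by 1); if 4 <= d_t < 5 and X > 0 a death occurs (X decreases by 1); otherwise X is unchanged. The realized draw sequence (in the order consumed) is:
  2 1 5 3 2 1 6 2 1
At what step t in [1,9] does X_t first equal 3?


t=0: X=0, d=2 → birth, X_1=1
t=1: X=1, d=1 → birth, X_2=2
t=2: X=2, d=5 → hold, X_3=2
t=3: X=2, d=3 → birth, X_4=3
t=4: X=3, d=2 → birth, X_5=4
t=5: X=4, d=1 → birth, X_6=5
t=6: X=5, d=6 → hold, X_7=5
t=7: X=5, d=2 → birth, X_8=6
t=8: X=6, d=1 → birth, X_9=7

4


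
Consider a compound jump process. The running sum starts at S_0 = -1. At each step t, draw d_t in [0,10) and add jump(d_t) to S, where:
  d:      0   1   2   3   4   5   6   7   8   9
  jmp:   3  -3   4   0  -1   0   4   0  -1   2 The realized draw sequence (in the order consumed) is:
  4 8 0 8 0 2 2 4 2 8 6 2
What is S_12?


20

t=0: S=-1, d=4, jump=-1, S_1=-2
t=1: S=-2, d=8, jump=-1, S_2=-3
t=2: S=-3, d=0, jump=3, S_3=0
t=3: S=0, d=8, jump=-1, S_4=-1
t=4: S=-1, d=0, jump=3, S_5=2
t=5: S=2, d=2, jump=4, S_6=6
t=6: S=6, d=2, jump=4, S_7=10
t=7: S=10, d=4, jump=-1, S_8=9
t=8: S=9, d=2, jump=4, S_9=13
t=9: S=13, d=8, jump=-1, S_10=12
t=10: S=12, d=6, jump=4, S_11=16
t=11: S=16, d=2, jump=4, S_12=20


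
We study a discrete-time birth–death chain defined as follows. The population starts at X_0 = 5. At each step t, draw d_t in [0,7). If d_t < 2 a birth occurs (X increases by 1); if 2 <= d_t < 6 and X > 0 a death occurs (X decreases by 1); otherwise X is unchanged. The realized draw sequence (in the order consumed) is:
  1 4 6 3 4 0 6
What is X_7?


4

t=0: X=5, d=1 → birth, X_1=6
t=1: X=6, d=4 → death, X_2=5
t=2: X=5, d=6 → hold, X_3=5
t=3: X=5, d=3 → death, X_4=4
t=4: X=4, d=4 → death, X_5=3
t=5: X=3, d=0 → birth, X_6=4
t=6: X=4, d=6 → hold, X_7=4


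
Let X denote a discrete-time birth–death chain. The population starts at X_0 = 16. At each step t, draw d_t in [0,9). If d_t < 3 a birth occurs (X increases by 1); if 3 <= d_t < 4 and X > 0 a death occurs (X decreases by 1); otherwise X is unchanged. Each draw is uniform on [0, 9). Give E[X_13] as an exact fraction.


170/9

X can drop by at most 1 per step and X_0 = 16 > T = 13, so X_t >= 16 − t >= 3 > 0 for every t <= 13: the floor at 0 (the 'and X > 0' condition) never binds. Hence X_13 = X_0 + Σ_{t<13} Y_t with i.i.d. increments Y_t = y(d_t) ∈ {+1, −1, 0}.
Outcome values over d=0..8: [1, 1, 1, -1, 0, 0, 0, 0, 0]
Σy = 2, Σy² = 4, M = 9
μ = 2/9 = 2/9,  σ² = 4/9 − (2/9)² = 32/81
E[X_13] = 16 + 13·(2/9) = 170/9


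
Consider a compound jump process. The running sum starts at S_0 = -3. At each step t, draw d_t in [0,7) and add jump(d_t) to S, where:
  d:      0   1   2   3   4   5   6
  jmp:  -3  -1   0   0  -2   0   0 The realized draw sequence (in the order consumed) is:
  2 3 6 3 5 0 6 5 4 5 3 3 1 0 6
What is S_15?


t=0: S=-3, d=2, jump=0, S_1=-3
t=1: S=-3, d=3, jump=0, S_2=-3
t=2: S=-3, d=6, jump=0, S_3=-3
t=3: S=-3, d=3, jump=0, S_4=-3
t=4: S=-3, d=5, jump=0, S_5=-3
t=5: S=-3, d=0, jump=-3, S_6=-6
t=6: S=-6, d=6, jump=0, S_7=-6
t=7: S=-6, d=5, jump=0, S_8=-6
t=8: S=-6, d=4, jump=-2, S_9=-8
t=9: S=-8, d=5, jump=0, S_10=-8
t=10: S=-8, d=3, jump=0, S_11=-8
t=11: S=-8, d=3, jump=0, S_12=-8
t=12: S=-8, d=1, jump=-1, S_13=-9
t=13: S=-9, d=0, jump=-3, S_14=-12
t=14: S=-12, d=6, jump=0, S_15=-12

-12


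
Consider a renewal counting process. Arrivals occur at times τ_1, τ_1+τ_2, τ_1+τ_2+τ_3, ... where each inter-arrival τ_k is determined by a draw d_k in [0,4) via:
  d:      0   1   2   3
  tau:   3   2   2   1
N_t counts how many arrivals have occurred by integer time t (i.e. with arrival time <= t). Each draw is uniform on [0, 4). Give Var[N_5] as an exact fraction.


Inter-arrival values over d=0..3: [3, 2, 2, 1]
Each d has probability 1/4, so the pmf of τ is: f(1) = 1/4, f(2) = 1/2, f(3) = 1/4
Let p_n(j) = P(N_n = j), with p_0 = [1]. Condition on τ_1: p_n(0) = P(τ > n), and for j >= 1, p_n(j) = Σ_{k<=n} f(k)·p_{n−k}(j−1)
p_1 = [3/4, 1/4]  (j = 0..1)
p_2 = [1/4, 11/16, 1/16]  (j = 0..2)
p_3 = [0, 11/16, 19/64, 1/64]  (j = 0..3)
p_4 = [0, 5/16, 37/64, 27/256, 1/256]  (j = 0..4)
p_5 = [0, 1/16, 19/32, 79/256, 35/1024, 1/1024]  (j = 0..5)
E[N_5] = Σ j·p_5(j) = 2373/1024;  E[N_5²] = Σ j²·p_5(j) = 5925/1024
Var[N_5] = 5925/1024 − (2373/1024)² = 436071/1048576

436071/1048576


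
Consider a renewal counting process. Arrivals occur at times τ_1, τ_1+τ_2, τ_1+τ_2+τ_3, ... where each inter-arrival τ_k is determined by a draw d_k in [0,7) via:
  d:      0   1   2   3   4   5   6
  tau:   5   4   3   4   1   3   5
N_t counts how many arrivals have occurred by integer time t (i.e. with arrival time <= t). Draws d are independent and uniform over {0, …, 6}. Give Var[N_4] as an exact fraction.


Inter-arrival values over d=0..6: [5, 4, 3, 4, 1, 3, 5]
Each d has probability 1/7, so the pmf of τ is: f(1) = 1/7, f(3) = 2/7, f(4) = 2/7, f(5) = 2/7
Let p_n(j) = P(N_n = j), with p_0 = [1]. Condition on τ_1: p_n(0) = P(τ > n), and for j >= 1, p_n(j) = Σ_{k<=n} f(k)·p_{n−k}(j−1)
p_1 = [6/7, 1/7]  (j = 0..1)
p_2 = [6/7, 6/49, 1/49]  (j = 0..2)
p_3 = [4/7, 20/49, 6/343, 1/343]  (j = 0..3)
p_4 = [2/7, 30/49, 34/343, 6/2401, 1/2401]  (j = 0..4)
E[N_4] = Σ j·p_4(j) = 1968/2401;  E[N_4²] = Σ j²·p_4(j) = 356/343
Var[N_4] = 356/343 − (1968/2401)² = 2110268/5764801

2110268/5764801


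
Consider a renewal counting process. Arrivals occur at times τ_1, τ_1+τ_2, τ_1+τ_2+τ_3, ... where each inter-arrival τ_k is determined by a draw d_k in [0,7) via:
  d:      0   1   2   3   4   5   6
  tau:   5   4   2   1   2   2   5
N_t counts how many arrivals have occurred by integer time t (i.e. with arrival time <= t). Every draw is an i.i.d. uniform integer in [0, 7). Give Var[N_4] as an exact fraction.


Inter-arrival values over d=0..6: [5, 4, 2, 1, 2, 2, 5]
Each d has probability 1/7, so the pmf of τ is: f(1) = 1/7, f(2) = 3/7, f(4) = 1/7, f(5) = 2/7
Let p_n(j) = P(N_n = j), with p_0 = [1]. Condition on τ_1: p_n(0) = P(τ > n), and for j >= 1, p_n(j) = Σ_{k<=n} f(k)·p_{n−k}(j−1)
p_1 = [6/7, 1/7]  (j = 0..1)
p_2 = [3/7, 27/49, 1/49]  (j = 0..2)
p_3 = [3/7, 3/7, 48/343, 1/343]  (j = 0..3)
p_4 = [2/7, 19/49, 102/343, 69/2401, 1/2401]  (j = 0..4)
E[N_4] = Σ j·p_4(j) = 2570/2401;  E[N_4²] = Σ j²·p_4(j) = 632/343
Var[N_4] = 632/343 − (2570/2401)² = 4017124/5764801

4017124/5764801


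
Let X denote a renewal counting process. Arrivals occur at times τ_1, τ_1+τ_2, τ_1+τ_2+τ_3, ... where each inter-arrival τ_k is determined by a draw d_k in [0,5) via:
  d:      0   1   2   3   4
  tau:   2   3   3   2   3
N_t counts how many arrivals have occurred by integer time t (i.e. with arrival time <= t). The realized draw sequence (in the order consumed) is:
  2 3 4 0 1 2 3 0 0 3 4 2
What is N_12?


4

draw d_1=2: τ_1=3, arrival time A_1=3
draw d_2=3: τ_2=2, arrival time A_2=5
draw d_3=4: τ_3=3, arrival time A_3=8
draw d_4=0: τ_4=2, arrival time A_4=10
draw d_5=1: τ_5=3, arrival time A_5=13
draw d_6=2: τ_6=3, arrival time A_6=16
draw d_7=3: τ_7=2, arrival time A_7=18
draw d_8=0: τ_8=2, arrival time A_8=20
draw d_9=0: τ_9=2, arrival time A_9=22
draw d_10=3: τ_10=2, arrival time A_10=24
draw d_11=4: τ_11=3, arrival time A_11=27
draw d_12=2: τ_12=3, arrival time A_12=30
N_t over t=0..12: 0:0 1:0 2:0 3:1 4:1 5:2 6:2 7:2 8:3 9:3 10:4 11:4 12:4


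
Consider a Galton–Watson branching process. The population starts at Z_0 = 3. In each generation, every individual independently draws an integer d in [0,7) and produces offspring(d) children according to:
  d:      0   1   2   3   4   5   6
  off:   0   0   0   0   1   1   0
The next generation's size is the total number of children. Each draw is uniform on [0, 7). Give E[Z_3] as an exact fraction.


Outcome values over d=0..6: [0, 0, 0, 0, 1, 1, 0]
Σy = 2, Σy² = 2, M = 7
μ = 2/7 = 2/7,  σ² = 2/7 − (2/7)² = 10/49
E[Z_0] = 3
E[Z_1] = 2/7·E[Z_0] = 6/7
E[Z_2] = 2/7·E[Z_1] = 12/49
E[Z_3] = 2/7·E[Z_2] = 24/343

24/343


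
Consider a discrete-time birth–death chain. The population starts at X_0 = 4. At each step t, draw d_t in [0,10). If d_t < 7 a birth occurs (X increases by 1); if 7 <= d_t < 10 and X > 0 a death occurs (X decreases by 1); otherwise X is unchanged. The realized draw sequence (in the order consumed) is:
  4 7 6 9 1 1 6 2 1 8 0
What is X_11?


t=0: X=4, d=4 → birth, X_1=5
t=1: X=5, d=7 → death, X_2=4
t=2: X=4, d=6 → birth, X_3=5
t=3: X=5, d=9 → death, X_4=4
t=4: X=4, d=1 → birth, X_5=5
t=5: X=5, d=1 → birth, X_6=6
t=6: X=6, d=6 → birth, X_7=7
t=7: X=7, d=2 → birth, X_8=8
t=8: X=8, d=1 → birth, X_9=9
t=9: X=9, d=8 → death, X_10=8
t=10: X=8, d=0 → birth, X_11=9

9


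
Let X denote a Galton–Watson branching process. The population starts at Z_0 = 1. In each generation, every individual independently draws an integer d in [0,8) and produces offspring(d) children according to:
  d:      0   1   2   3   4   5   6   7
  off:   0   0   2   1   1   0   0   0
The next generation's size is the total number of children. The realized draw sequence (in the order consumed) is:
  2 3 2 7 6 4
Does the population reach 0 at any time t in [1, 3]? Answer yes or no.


gen 0: Z_0=1, draws=[2], offspring=[2], Z_1=2
gen 1: Z_1=2, draws=[3, 2], offspring=[1, 2], Z_2=3
gen 2: Z_2=3, draws=[7, 6, 4], offspring=[0, 0, 1], Z_3=1

no


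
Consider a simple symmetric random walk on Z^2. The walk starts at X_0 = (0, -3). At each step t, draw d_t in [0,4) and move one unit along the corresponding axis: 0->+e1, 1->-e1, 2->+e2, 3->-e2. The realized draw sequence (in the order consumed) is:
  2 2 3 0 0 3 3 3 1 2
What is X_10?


(1, -4)

t=0: X=(0, -3), d=2 → +e2, X_1=(0, -2)
t=1: X=(0, -2), d=2 → +e2, X_2=(0, -1)
t=2: X=(0, -1), d=3 → -e2, X_3=(0, -2)
t=3: X=(0, -2), d=0 → +e1, X_4=(1, -2)
t=4: X=(1, -2), d=0 → +e1, X_5=(2, -2)
t=5: X=(2, -2), d=3 → -e2, X_6=(2, -3)
t=6: X=(2, -3), d=3 → -e2, X_7=(2, -4)
t=7: X=(2, -4), d=3 → -e2, X_8=(2, -5)
t=8: X=(2, -5), d=1 → -e1, X_9=(1, -5)
t=9: X=(1, -5), d=2 → +e2, X_10=(1, -4)


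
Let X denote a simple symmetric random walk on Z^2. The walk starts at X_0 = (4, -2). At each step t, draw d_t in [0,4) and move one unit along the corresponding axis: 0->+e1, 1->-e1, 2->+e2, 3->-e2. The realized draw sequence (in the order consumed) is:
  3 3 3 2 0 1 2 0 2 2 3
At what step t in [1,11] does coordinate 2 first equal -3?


t=0: X=(4, -2), d=3 → -e2, X_1=(4, -3)
t=1: X=(4, -3), d=3 → -e2, X_2=(4, -4)
t=2: X=(4, -4), d=3 → -e2, X_3=(4, -5)
t=3: X=(4, -5), d=2 → +e2, X_4=(4, -4)
t=4: X=(4, -4), d=0 → +e1, X_5=(5, -4)
t=5: X=(5, -4), d=1 → -e1, X_6=(4, -4)
t=6: X=(4, -4), d=2 → +e2, X_7=(4, -3)
t=7: X=(4, -3), d=0 → +e1, X_8=(5, -3)
t=8: X=(5, -3), d=2 → +e2, X_9=(5, -2)
t=9: X=(5, -2), d=2 → +e2, X_10=(5, -1)
t=10: X=(5, -1), d=3 → -e2, X_11=(5, -2)

1


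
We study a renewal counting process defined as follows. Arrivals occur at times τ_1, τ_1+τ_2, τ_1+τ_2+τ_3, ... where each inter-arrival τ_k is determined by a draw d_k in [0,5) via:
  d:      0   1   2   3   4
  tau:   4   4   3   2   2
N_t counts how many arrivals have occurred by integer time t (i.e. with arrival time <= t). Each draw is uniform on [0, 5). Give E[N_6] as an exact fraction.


Inter-arrival values over d=0..4: [4, 4, 3, 2, 2]
Each d has probability 1/5, so the pmf of τ is: f(2) = 2/5, f(3) = 1/5, f(4) = 2/5
Renewal equation for m(n) = E[N_n]: condition on τ_1 = k (if k <= n, one arrival plus a fresh copy on the remaining n−k steps): m(n) = F(n) + Σ_{k<=n} f(k)·m(n−k), where F(n) = P(τ <= n) and m(0) = 0
m(1) = F(1) = 0
m(2) = F(2) = 2/5
m(3) = F(3) = 3/5
m(4) = F(4) + f(2)·m(2) = 1 + 2/5·2/5 = 29/25
m(5) = F(5) + f(2)·m(3) + f(3)·m(2) = 1 + 2/5·3/5 + 1/5·2/5 = 33/25
m(6) = F(6) + f(2)·m(4) + f(3)·m(3) + f(4)·m(2) = 1 + 2/5·29/25 + 1/5·3/5 + 2/5·2/5 = 218/125
E[N_6] = m(6) = 218/125

218/125


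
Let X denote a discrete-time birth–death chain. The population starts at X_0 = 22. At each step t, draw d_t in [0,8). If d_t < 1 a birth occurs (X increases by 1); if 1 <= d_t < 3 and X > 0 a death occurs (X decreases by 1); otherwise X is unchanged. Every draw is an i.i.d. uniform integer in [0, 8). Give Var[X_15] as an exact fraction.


X can drop by at most 1 per step and X_0 = 22 > T = 15, so X_t >= 22 − t >= 7 > 0 for every t <= 15: the floor at 0 (the 'and X > 0' condition) never binds. Hence X_15 = X_0 + Σ_{t<15} Y_t with i.i.d. increments Y_t = y(d_t) ∈ {+1, −1, 0}.
Outcome values over d=0..7: [1, -1, -1, 0, 0, 0, 0, 0]
Σy = -1, Σy² = 3, M = 8
μ = -1/8 = -1/8,  σ² = 3/8 − (-1/8)² = 23/64
Independent increments: Var[X_15] = 15·σ² = 15·(23/64) = 345/64

345/64


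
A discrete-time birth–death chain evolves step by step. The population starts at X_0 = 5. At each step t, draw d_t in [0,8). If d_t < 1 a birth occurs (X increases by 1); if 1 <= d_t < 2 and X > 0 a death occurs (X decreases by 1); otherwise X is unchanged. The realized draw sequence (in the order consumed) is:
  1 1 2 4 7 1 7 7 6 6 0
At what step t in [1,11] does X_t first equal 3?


2

t=0: X=5, d=1 → death, X_1=4
t=1: X=4, d=1 → death, X_2=3
t=2: X=3, d=2 → hold, X_3=3
t=3: X=3, d=4 → hold, X_4=3
t=4: X=3, d=7 → hold, X_5=3
t=5: X=3, d=1 → death, X_6=2
t=6: X=2, d=7 → hold, X_7=2
t=7: X=2, d=7 → hold, X_8=2
t=8: X=2, d=6 → hold, X_9=2
t=9: X=2, d=6 → hold, X_10=2
t=10: X=2, d=0 → birth, X_11=3


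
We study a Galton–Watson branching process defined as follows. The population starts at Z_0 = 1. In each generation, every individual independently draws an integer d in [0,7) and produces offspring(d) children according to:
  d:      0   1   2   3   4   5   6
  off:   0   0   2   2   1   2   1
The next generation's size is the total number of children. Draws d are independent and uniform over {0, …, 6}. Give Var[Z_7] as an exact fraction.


Outcome values over d=0..6: [0, 0, 2, 2, 1, 2, 1]
Σy = 8, Σy² = 14, M = 7
μ = 8/7 = 8/7,  σ² = 14/7 − (8/7)² = 34/49
V_0 = 0, E_0 = 1
V_1 = 34/49·E_0 + (8/7)²·V_0 = 34/49;  E_1 = 8/7
V_2 = 34/49·E_1 + (8/7)²·V_1 = 4080/2401;  E_2 = 64/49
V_3 = 34/49·E_2 + (8/7)²·V_2 = 367744/117649;  E_3 = 512/343
V_4 = 34/49·E_3 + (8/7)²·V_3 = 29506560/5764801;  E_4 = 4096/2401
V_5 = 34/49·E_4 + (8/7)²·V_4 = 2222792704/282475249;  E_5 = 32768/16807
V_6 = 34/49·E_5 + (8/7)²·V_5 = 160983613440/13841287201;  E_6 = 262144/117649
V_7 = 34/49·E_6 + (8/7)²·V_6 = 11351544561664/678223072849;  E_7 = 2097152/823543

11351544561664/678223072849


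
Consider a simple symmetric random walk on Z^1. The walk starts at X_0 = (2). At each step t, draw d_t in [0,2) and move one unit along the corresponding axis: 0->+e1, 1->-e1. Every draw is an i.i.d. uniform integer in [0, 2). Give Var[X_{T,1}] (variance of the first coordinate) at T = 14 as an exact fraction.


14

Outcome values over d=0..1: [1, -1]
Σy = 0, Σy² = 2, M = 2
μ = 0/2 = 0,  σ² = 2/2 − (0)² = 1
Independent increments: Var[X_14] = 14·σ² = 14·(1) = 14
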